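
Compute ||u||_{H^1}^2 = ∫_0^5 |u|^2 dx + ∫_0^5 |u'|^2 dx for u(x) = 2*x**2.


||u||_{H^1}^2 = 9500/3

The H^1 norm (squared) on an interval (0, L) is
  ||u||_{H^1}^2 = ∫_0^L u(x)^2 dx + ∫_0^L u'(x)^2 dx.
Compute u'(x) = 4*x.
Then u(x)^2 = 4*x**4 and u'(x)^2 = 16*x**2.
Integrate each monomial from 0 to 5 using ∫_0^5 c·x^n dx = c·5^(n+1)/(n+1):
  ∫_0^5 u(x)^2 dx = ∫_0^5 (4*x^4) dx. Term by term:
    ∫_0^5 4*x^4 dx = 2500.
  ∫_0^5 u'(x)^2 dx = ∫_0^5 (16*x^2) dx. Term by term:
    ∫_0^5 16*x^2 dx = 2000/3.
Adding: ||u||_{H^1}^2 = 2500 + 2000/3 = 9500/3.


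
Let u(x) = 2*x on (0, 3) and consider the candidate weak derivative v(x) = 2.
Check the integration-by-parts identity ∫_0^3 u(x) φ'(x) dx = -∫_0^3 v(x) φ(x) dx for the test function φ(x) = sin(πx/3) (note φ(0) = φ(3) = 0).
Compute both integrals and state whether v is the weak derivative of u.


LHS = -12/π, RHS = -12/π. Yes, v = u' weakly.

u(x) = 2*x, classical derivative u'(x) = 2.
φ(x) = sin(πx/3), so φ'(x) = π*cos(π*x/3)/3.
Note φ(0) = φ(3) = 0, so the boundary term u·φ vanishes.
LHS = ∫_0^3 u(x) φ'(x) dx = ∫_0^3 (2*π*x*cos(π*x/3)/3) dx. Term by term:
  ∫_0^3 2*π*x*cos(π*x/3)/3 dx = -12/π.
So LHS = -12/π.
∫_0^3 v(x) φ(x) dx = ∫_0^3 (2*sin(π*x/3)) dx. Term by term:
  ∫_0^3 2*sin(π*x/3) dx = 12/π.
So RHS = -∫_0^3 v(x) φ(x) dx = -12/π.
LHS = RHS, so the identity holds for this test φ.
Moreover u is smooth here and v(x) = u'(x) = 2 pointwise, so the identity holds for every test function. Hence v is the weak derivative of u.


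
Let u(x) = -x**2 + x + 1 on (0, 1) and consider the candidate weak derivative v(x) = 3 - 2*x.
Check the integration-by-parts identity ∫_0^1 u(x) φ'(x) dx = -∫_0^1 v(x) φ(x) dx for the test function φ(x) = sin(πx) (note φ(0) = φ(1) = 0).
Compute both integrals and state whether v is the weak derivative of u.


LHS = 0, RHS = -4/π. No, v is not the weak derivative of u.

u(x) = -x**2 + x + 1, classical derivative u'(x) = 1 - 2*x.
φ(x) = sin(πx), so φ'(x) = π*cos(π*x).
Note φ(0) = φ(1) = 0, so the boundary term u·φ vanishes.
LHS = ∫_0^1 u(x) φ'(x) dx = ∫_0^1 (-π*x^2*cos(π*x) + π*x*cos(π*x) + π*cos(π*x)) dx. Term by term:
  ∫_0^1 π*cos(π*x) dx = 0;  ∫_0^1 π*x*cos(π*x) dx = -2/π;  ∫_0^1 -π*x^2*cos(π*x) dx = 2/π.
Sum: 0 − 2/π + 2/π = 0.
So LHS = 0.
∫_0^1 v(x) φ(x) dx = ∫_0^1 (-2*x*sin(π*x) + 3*sin(π*x)) dx. Term by term:
  ∫_0^1 3*sin(π*x) dx = 6/π;  ∫_0^1 -2*x*sin(π*x) dx = -2/π.
Sum: 6/π − 2/π = 4/π.
So RHS = -∫_0^1 v(x) φ(x) dx = -4/π.
LHS − RHS = 4/π ≠ 0, so the identity fails.
(For a valid weak derivative the identity must hold for EVERY test function, in particular this one. The failure shows v is NOT the weak derivative of u.)
Correct weak derivative would be u'(x) = 1 - 2*x.


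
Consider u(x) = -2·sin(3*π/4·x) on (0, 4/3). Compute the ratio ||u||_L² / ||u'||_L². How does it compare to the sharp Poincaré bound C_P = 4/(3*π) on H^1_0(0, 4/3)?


||u||_L² / ||u'||_L² = 4/(3*π) = C_P.

u(x) = -2·sin(3*π/4·x), so u'(x) = -3*π*cos(3*π*x/4)/2.
Writing u(x) = A·sin(kπx/L) with A = -2 and k = 1, use ∫_0^L sin²(kπx/L) dx = L/2 and ∫_0^L cos²(kπx/L) dx = L/2.
u² = 4·sin²(3*π/4·x) and (u')² = 9*π^2/4·cos²(3*π/4·x), and each of sin², cos² integrates to L/2 = 2/3 over (0, 4/3).
∫_0^4/3 u² dx = 8/3, so ||u||_L² = 2*sqrt(6)/3.
∫_0^4/3 (u')² dx = 3*π^2/2, so ||u'||_L² = sqrt(6)*π/2.
Ratio ||u||_L² / ||u'||_L² = 4/(3*π).
Sharp Poincaré constant on H^1_0(0, 4/3) is C_P = L/π = 4/(3*π), achieved by sin(3*π/4·x).
This is the k = 1 eigenfunction (up to amplitude), so the ratio equals the sharp Poincaré constant exactly.


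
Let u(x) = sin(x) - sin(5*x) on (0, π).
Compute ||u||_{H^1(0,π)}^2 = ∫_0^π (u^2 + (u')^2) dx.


||u||_{H^1(0,π)}^2 = 14*π

u'(x) = cos(x) - 5*cos(5*x).
Expand u² and (u')² and integrate term by term on (0, π), using: for integers n ≥ 1, ∫_0^π sin²(nx) dx = ∫_0^π cos²(nx) dx = π/2; for n ≠ n', ∫_0^π sin(nx)sin(n'x) dx = ∫_0^π cos(nx)cos(n'x) dx = 0; and by product-to-sum, ∫_0^π sin(nx)cos(n'x) dx = ½∫_0^π [sin((n+n')x) + sin((n−n')x)] dx, which is 0 when n+n' is even and 2n/(n²−n'²) when n+n' is odd (it need not vanish on (0, π)).
  u² squared terms: (-1)²·∫sin(5x)² dx = 1·π/2 = π/2;  (1)²·∫sin(x)² dx = 1·π/2 = π/2.
  u² cross terms: 2·(-1)·(1)·∫sin(5x)·sin(x) dx = -2·(0) = 0.
  So ∫_0^π u² dx = π/2 + π/2 + 0 = π.
  (u')² squared terms: (-5)²·∫cos(5x)² dx = 25·π/2 = 25*π/2;  (1)²·∫cos(x)² dx = 1·π/2 = π/2.
  (u')² cross terms: 2·(-5)·(1)·∫cos(5x)·cos(x) dx = -10·(0) = 0.
  So ∫_0^π (u')² dx = 25*π/2 + π/2 + 0 = 13*π.
||u||_{H^1}^2 = (π) + (13*π) = 14*π.


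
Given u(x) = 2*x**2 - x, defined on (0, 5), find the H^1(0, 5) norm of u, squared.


||u||_{H^1}^2 = 7465/3

The H^1 norm (squared) on an interval (0, L) is
  ||u||_{H^1}^2 = ∫_0^L u(x)^2 dx + ∫_0^L u'(x)^2 dx.
Compute u'(x) = 4*x - 1.
Then u(x)^2 = 4*x**4 - 4*x**3 + x**2 and u'(x)^2 = 16*x**2 - 8*x + 1.
Integrate each monomial from 0 to 5 using ∫_0^5 c·x^n dx = c·5^(n+1)/(n+1):
  ∫_0^5 u(x)^2 dx = ∫_0^5 (4*x^4 - 4*x^3 + x^2) dx. Term by term:
    ∫_0^5 4*x^4 dx = 2500;  ∫_0^5 -4*x^3 dx = -625;  ∫_0^5 x^2 dx = 125/3.
  Sum: 2500 − 625 + 125/3 = 5750/3.
  ∫_0^5 u'(x)^2 dx = ∫_0^5 (16*x^2 - 8*x + 1) dx. Term by term:
    ∫_0^5 16*x^2 dx = 2000/3;  ∫_0^5 -8*x dx = -100;  ∫_0^5 1 dx = 5.
  Sum: 2000/3 − 100 + 5 = 1715/3.
Adding: ||u||_{H^1}^2 = 5750/3 + 1715/3 = 7465/3.


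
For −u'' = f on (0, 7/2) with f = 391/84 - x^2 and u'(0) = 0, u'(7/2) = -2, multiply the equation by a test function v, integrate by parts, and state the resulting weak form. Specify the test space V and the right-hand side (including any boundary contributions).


V = H^1(0, 7/2) (v unrestricted at boundary; u is determined up to an additive constant); weak form: ∫_0^7/2 u'v' dx = ∫_0^7/2 (391/84 - x^2) v dx − 2·v(7/2) for all v ∈ V.

Multiply both sides by a test function v and integrate from 0 to 7/2:
  ∫_0^7/2 −u''(x) v(x) dx = ∫_0^7/2 f(x) v(x) dx.
Integrate the LHS by parts once:
  ∫_0^7/2 −u'' v dx = −[u'(x) v(x)]_0^7/2 + ∫_0^7/2 u'(x) v'(x) dx.
Thus ∫_0^7/2 u'(x) v'(x) dx = ∫_0^7/2 f(x) v(x) dx + [u'(x) v(x)]_0^7/2.
Choose V so that boundary terms are either known or forced to vanish.
u has inhomogeneous Neumann u'(0) = 0, u'(7/2) = -2. [u' v]_0^7/2 = (-2)·v(7/2) − (0)·v(0) = − 2·v(7/2). Take V = H^1(0, 7/2); boundary term becomes part of RHS.
Weak formulation: find u (satisfying any essential BC) such that ∫_0^7/2 u'(x) v'(x) dx = ∫_0^7/2 f v dx − 2·v(7/2) for all v ∈ V (Neumann data are natural BCs: they enter the RHS as boundary terms).
Substituting f(x) = 391/84 - x^2, the right-hand side is ∫_0^7/2 (391/84 - x^2) v dx − 2·v(7/2).
Compatibility check (pure Neumann): taking v ≡ 1 ∈ V gives 0 = ∫_0^7/2 f dx + (-2) − (0), i.e. ∫_0^7/2 f dx must equal u'(0) − u'(7/2) = 2. Indeed ∫_0^7/2 (391/84 - x^2) dx = 2, so the data are compatible. The solution is then unique only up to an additive constant (fix it e.g. by requiring ∫_0^7/2 u dx = 0).


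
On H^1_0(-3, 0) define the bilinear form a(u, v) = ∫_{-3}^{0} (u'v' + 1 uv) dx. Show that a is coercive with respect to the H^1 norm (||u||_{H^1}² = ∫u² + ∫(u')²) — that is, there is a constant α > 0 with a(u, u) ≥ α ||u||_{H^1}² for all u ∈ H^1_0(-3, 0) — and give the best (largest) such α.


α = 1

Coercivity of a(·,·) on H^1_0(-3, 0) means a(u, u) ≥ α ||u||_{H^1}² for every u ∈ H^1_0.
The interval has length L = 3, and Poincaré/coercivity depend only on L. Here a(u, u) = ∫(u')² + (1)·∫u².
Here c = 1 ≥ 1, so a(u,u) = ∫(u')² + c∫u² ≥ ∫(u')² + ∫u² = ||u||_{H^1}², i.e. α = 1 works. No larger α is possible: a(u,u) ≥ α||u||_{H^1}² means (1−α)∫(u')² ≥ (α−c)∫u², and for the modes u_n = sin(nπ(x−x₀)/L) (x₀ the left endpoint) one has ∫u_n²/∫(u_n')² = (L/(nπ))² → 0, so a(u_n,u_n)/||u_n||_{H^1}² → 1. Hence the optimal constant is α = 1.
Therefore α = 1.


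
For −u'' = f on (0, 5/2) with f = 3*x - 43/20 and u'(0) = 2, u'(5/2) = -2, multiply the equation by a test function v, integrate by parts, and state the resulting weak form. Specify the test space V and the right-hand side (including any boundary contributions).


V = H^1(0, 5/2) (v unrestricted at boundary; u is determined up to an additive constant); weak form: ∫_0^5/2 u'v' dx = ∫_0^5/2 (3*x - 43/20) v dx − 2·v(5/2) − 2·v(0) for all v ∈ V.

Multiply both sides by a test function v and integrate from 0 to 5/2:
  ∫_0^5/2 −u''(x) v(x) dx = ∫_0^5/2 f(x) v(x) dx.
Integrate the LHS by parts once:
  ∫_0^5/2 −u'' v dx = −[u'(x) v(x)]_0^5/2 + ∫_0^5/2 u'(x) v'(x) dx.
Thus ∫_0^5/2 u'(x) v'(x) dx = ∫_0^5/2 f(x) v(x) dx + [u'(x) v(x)]_0^5/2.
Choose V so that boundary terms are either known or forced to vanish.
u has inhomogeneous Neumann u'(0) = 2, u'(5/2) = -2. [u' v]_0^5/2 = (-2)·v(5/2) − (2)·v(0) = − 2·v(5/2) − 2·v(0). Take V = H^1(0, 5/2); boundary term becomes part of RHS.
Weak formulation: find u (satisfying any essential BC) such that ∫_0^5/2 u'(x) v'(x) dx = ∫_0^5/2 f v dx − 2·v(5/2) − 2·v(0) for all v ∈ V (Neumann data are natural BCs: they enter the RHS as boundary terms).
Substituting f(x) = 3*x - 43/20, the right-hand side is ∫_0^5/2 (3*x - 43/20) v dx − 2·v(5/2) − 2·v(0).
Compatibility check (pure Neumann): taking v ≡ 1 ∈ V gives 0 = ∫_0^5/2 f dx + (-2) − (2), i.e. ∫_0^5/2 f dx must equal u'(0) − u'(5/2) = 4. Indeed ∫_0^5/2 (3*x - 43/20) dx = 4, so the data are compatible. The solution is then unique only up to an additive constant (fix it e.g. by requiring ∫_0^5/2 u dx = 0).


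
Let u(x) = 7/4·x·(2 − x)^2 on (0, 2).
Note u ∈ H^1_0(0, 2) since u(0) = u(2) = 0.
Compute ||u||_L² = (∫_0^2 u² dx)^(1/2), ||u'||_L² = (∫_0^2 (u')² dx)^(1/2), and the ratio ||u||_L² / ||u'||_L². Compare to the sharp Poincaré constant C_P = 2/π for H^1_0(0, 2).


||u||_L² / ||u'||_L² = sqrt(14)/7 < C_P = 2/π.

u(x) = 7/4·x·(2 − x)^2, so u'(x) = 21*x^2/4 - 14*x + 7.
u(x) = 7/4·x·(2 − x)^2 vanishes at x = 0 and x = 2, so u ∈ H^1_0(0, 2). Differentiate via the product rule and integrate the resulting polynomials term by term.
  ∫_0^2 u² dx = ∫_0^2 (49*x^6/16 - 49*x^5/2 + 147*x^4/2 - 98*x^3 + 49*x^2) dx. Term by term:
    ∫_0^2 49*x^6/16 dx = 56;  ∫_0^2 -49*x^5/2 dx = -784/3;  ∫_0^2 147*x^4/2 dx = 2352/5;
    ∫_0^2 -98*x^3 dx = -392;  ∫_0^2 49*x^2 dx = 392/3.
  Sum: 56 − 784/3 + 2352/5 − 392 + 392/3 = 56/15.
  ∫_0^2 (u')² dx = ∫_0^2 (441*x^4/16 - 147*x^3 + 539*x^2/2 - 196*x + 49) dx. Term by term:
    ∫_0^2 441*x^4/16 dx = 882/5;  ∫_0^2 -147*x^3 dx = -588;  ∫_0^2 539*x^2/2 dx = 2156/3;
    ∫_0^2 -196*x dx = -392;  ∫_0^2 49 dx = 98.
  Sum: 882/5 − 588 + 2156/3 − 392 + 98 = 196/15.
∫_0^2 u² dx = 56/15, so ||u||_L² = 2*sqrt(210)/15.
∫_0^2 (u')² dx = 196/15, so ||u'||_L² = 14*sqrt(15)/15.
Ratio ||u||_L² / ||u'||_L² = sqrt(14)/7.
Sharp Poincaré constant on H^1_0(0, 2) is C_P = L/π = 2/π, achieved by sin(π/2·x).
A polynomial bump cannot attain the sharp Poincaré constant (only the first sine eigenfunction does), so the ratio is strictly less than C_P, consistent with ||u||_L² ≤ C_P ||u'||_L².


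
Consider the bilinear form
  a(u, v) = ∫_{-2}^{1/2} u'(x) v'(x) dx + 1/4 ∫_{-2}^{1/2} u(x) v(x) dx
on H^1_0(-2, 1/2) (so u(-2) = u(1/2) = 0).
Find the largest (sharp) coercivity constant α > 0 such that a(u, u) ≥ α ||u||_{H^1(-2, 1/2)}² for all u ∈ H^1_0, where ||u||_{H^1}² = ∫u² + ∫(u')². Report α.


α = (25 + 16*π^2)/(4*(25 + 4*π^2))

Coercivity of a(·,·) on H^1_0(-2, 1/2) means a(u, u) ≥ α ||u||_{H^1}² for every u ∈ H^1_0.
The interval has length L = 5/2, and Poincaré/coercivity depend only on L. Here a(u, u) = ∫(u')² + (1/4)·∫u².
Here 0 < c = 1/4 < 1. The condition a(u,u) ≥ α||u||_{H^1}² reads (1−α)∫(u')² ≥ (α−c)∫u². Any admissible α is ≤ 1 (rapidly oscillating u have ∫u²/∫(u')² → 0), and α = 1 would force 0 ≥ (1−c)∫u², impossible since c < 1; so 1−α > 0. By the sharp Poincaré inequality on H^1_0 of an interval of length L, ∫(u')² ≥ (π/L)²∫u² with equality for the first sine mode sin(π(x−x₀)/L) (x₀ the left endpoint), so the inequality holds for all u iff (1−α)(π/L)² ≥ α − c, i.e. α ≤ ((π/L)² + c)/((π/L)² + 1) = (1 + c(L/π)²)/(1 + (L/π)²). With (π/L)² = 4*π^2/25 and c = 1/4, the largest admissible constant is α = ((π/L)² + c)/((π/L)² + 1).
Simplifying, α = (25 + 16*π^2)/(4*(25 + 4*π^2)).


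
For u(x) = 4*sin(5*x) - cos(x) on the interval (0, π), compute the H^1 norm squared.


||u||_{H^1(0,π)}^2 = 209*π

u'(x) = sin(x) + 20*cos(5*x).
Expand u² and (u')² and integrate term by term on (0, π), using: for integers n ≥ 1, ∫_0^π sin²(nx) dx = ∫_0^π cos²(nx) dx = π/2; for n ≠ n', ∫_0^π sin(nx)sin(n'x) dx = ∫_0^π cos(nx)cos(n'x) dx = 0; and by product-to-sum, ∫_0^π sin(nx)cos(n'x) dx = ½∫_0^π [sin((n+n')x) + sin((n−n')x)] dx, which is 0 when n+n' is even and 2n/(n²−n'²) when n+n' is odd (it need not vanish on (0, π)).
  u² squared terms: (-1)²·∫cos(x)² dx = 1·π/2 = π/2;  (4)²·∫sin(5x)² dx = 16·π/2 = 8*π.
  u² cross terms: 2·(-1)·(4)·∫cos(x)·sin(5x) dx = -8·(0) = 0.
  So ∫_0^π u² dx = π/2 + 8*π + 0 = 17*π/2.
  (u')² squared terms: (20)²·∫cos(5x)² dx = 400·π/2 = 200*π;  (1)²·∫sin(x)² dx = 1·π/2 = π/2.
  (u')² cross terms: 2·(20)·(1)·∫cos(5x)·sin(x) dx = 40·(0) = 0.
  So ∫_0^π (u')² dx = 200*π + π/2 + 0 = 401*π/2.
||u||_{H^1}^2 = (17*π/2) + (401*π/2) = 209*π.


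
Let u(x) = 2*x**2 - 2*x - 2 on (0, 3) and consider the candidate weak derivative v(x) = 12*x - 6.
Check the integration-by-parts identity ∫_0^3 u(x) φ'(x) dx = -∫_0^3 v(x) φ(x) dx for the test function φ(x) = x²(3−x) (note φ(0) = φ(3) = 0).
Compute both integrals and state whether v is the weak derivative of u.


LHS = -351/10, RHS = -1053/10. No, v is not the weak derivative of u.

u(x) = 2*x**2 - 2*x - 2, classical derivative u'(x) = 4*x - 2.
φ(x) = x²(3−x), so φ'(x) = 3*x*(2 - x).
Note φ(0) = φ(3) = 0, so the boundary term u·φ vanishes.
LHS = ∫_0^3 u(x) φ'(x) dx = ∫_0^3 (-6*x^4 + 18*x^3 - 6*x^2 - 12*x) dx. Term by term:
  ∫_0^3 -6*x^4 dx = -1458/5;  ∫_0^3 18*x^3 dx = 729/2;  ∫_0^3 -6*x^2 dx = -54;
  ∫_0^3 -12*x dx = -54.
Sum: -1458/5 + 729/2 − 54 − 54 = -351/10.
So LHS = -351/10.
∫_0^3 v(x) φ(x) dx = ∫_0^3 (-12*x^4 + 42*x^3 - 18*x^2) dx. Term by term:
  ∫_0^3 -12*x^4 dx = -2916/5;  ∫_0^3 42*x^3 dx = 1701/2;  ∫_0^3 -18*x^2 dx = -162.
Sum: -2916/5 + 1701/2 − 162 = 1053/10.
So RHS = -∫_0^3 v(x) φ(x) dx = -1053/10.
LHS − RHS = 351/5 ≠ 0, so the identity fails.
(For a valid weak derivative the identity must hold for EVERY test function, in particular this one. The failure shows v is NOT the weak derivative of u.)
Correct weak derivative would be u'(x) = 4*x - 2.


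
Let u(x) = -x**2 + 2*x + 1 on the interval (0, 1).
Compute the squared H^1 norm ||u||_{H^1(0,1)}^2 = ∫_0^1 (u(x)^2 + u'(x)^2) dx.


||u||_{H^1}^2 = 21/5

The H^1 norm (squared) on an interval (0, L) is
  ||u||_{H^1}^2 = ∫_0^L u(x)^2 dx + ∫_0^L u'(x)^2 dx.
Compute u'(x) = 2 - 2*x.
Then u(x)^2 = x**4 - 4*x**3 + 2*x**2 + 4*x + 1 and u'(x)^2 = 4*x**2 - 8*x + 4.
Integrate each monomial from 0 to 1 using ∫_0^1 c·x^n dx = c·1^(n+1)/(n+1):
  ∫_0^1 u(x)^2 dx = ∫_0^1 (x^4 - 4*x^3 + 2*x^2 + 4*x + 1) dx. Term by term:
    ∫_0^1 x^4 dx = 1/5;  ∫_0^1 -4*x^3 dx = -1;  ∫_0^1 2*x^2 dx = 2/3;
    ∫_0^1 4*x dx = 2;  ∫_0^1 1 dx = 1.
  Sum: 1/5 − 1 + 2/3 + 2 + 1 = 43/15.
  ∫_0^1 u'(x)^2 dx = ∫_0^1 (4*x^2 - 8*x + 4) dx. Term by term:
    ∫_0^1 4*x^2 dx = 4/3;  ∫_0^1 -8*x dx = -4;  ∫_0^1 4 dx = 4.
  Sum: 4/3 − 4 + 4 = 4/3.
Adding: ||u||_{H^1}^2 = 43/15 + 4/3 = 21/5.


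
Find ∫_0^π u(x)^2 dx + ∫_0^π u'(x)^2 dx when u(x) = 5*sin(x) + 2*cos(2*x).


||u||_{H^1(0,π)}^2 = -200/3 + 35*π

u'(x) = -4*sin(2*x) + 5*cos(x).
Expand u² and (u')² and integrate term by term on (0, π), using: for integers n ≥ 1, ∫_0^π sin²(nx) dx = ∫_0^π cos²(nx) dx = π/2; for n ≠ n', ∫_0^π sin(nx)sin(n'x) dx = ∫_0^π cos(nx)cos(n'x) dx = 0; and by product-to-sum, ∫_0^π sin(nx)cos(n'x) dx = ½∫_0^π [sin((n+n')x) + sin((n−n')x)] dx, which is 0 when n+n' is even and 2n/(n²−n'²) when n+n' is odd (it need not vanish on (0, π)).
  u² squared terms: (2)²·∫cos(2x)² dx = 4·π/2 = 2*π;  (5)²·∫sin(x)² dx = 25·π/2 = 25*π/2.
  u² cross terms: 2·(2)·(5)·∫cos(2x)·sin(x) dx = 20·(-2/3) = -40/3.
  So ∫_0^π u² dx = 2*π + 25*π/2 − 40/3 = -40/3 + 29*π/2.
  (u')² squared terms: (-4)²·∫sin(2x)² dx = 16·π/2 = 8*π;  (5)²·∫cos(x)² dx = 25·π/2 = 25*π/2.
  (u')² cross terms: 2·(-4)·(5)·∫sin(2x)·cos(x) dx = -40·(4/3) = -160/3.
  So ∫_0^π (u')² dx = 8*π + 25*π/2 − 160/3 = -160/3 + 41*π/2.
||u||_{H^1}^2 = (-40/3 + 29*π/2) + (-160/3 + 41*π/2) = -200/3 + 35*π.


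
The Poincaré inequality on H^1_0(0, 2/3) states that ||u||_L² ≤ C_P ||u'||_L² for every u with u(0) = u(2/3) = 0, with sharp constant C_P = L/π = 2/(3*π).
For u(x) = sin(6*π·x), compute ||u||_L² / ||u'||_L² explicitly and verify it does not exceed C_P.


||u||_L² / ||u'||_L² = 1/(6*π) < C_P = 2/(3*π).

u(x) = sin(6*π·x), so u'(x) = 6*π*cos(6*π*x).
Writing u(x) = A·sin(kπx/L) with A = 1 and k = 4, use ∫_0^L sin²(kπx/L) dx = L/2 and ∫_0^L cos²(kπx/L) dx = L/2.
u² = 1·sin²(6*π·x) and (u')² = 36*π^2·cos²(6*π·x), and each of sin², cos² integrates to L/2 = 1/3 over (0, 2/3).
∫_0^2/3 u² dx = 1/3, so ||u||_L² = sqrt(3)/3.
∫_0^2/3 (u')² dx = 12*π^2, so ||u'||_L² = 2*sqrt(3)*π.
Ratio ||u||_L² / ||u'||_L² = 1/(6*π).
Sharp Poincaré constant on H^1_0(0, 2/3) is C_P = L/π = 2/(3*π), achieved by sin(3*π/2·x).
This is the k = 4 harmonic; the ratio L/(kπ) is strictly less than C_P = L/π, consistent with the sharp inequality ||u||_L² ≤ C_P ||u'||_L².


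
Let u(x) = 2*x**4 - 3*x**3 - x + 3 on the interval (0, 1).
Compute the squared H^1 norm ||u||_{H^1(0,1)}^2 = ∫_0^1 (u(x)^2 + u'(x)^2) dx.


||u||_{H^1}^2 = 2942/315

The H^1 norm (squared) on an interval (0, L) is
  ||u||_{H^1}^2 = ∫_0^L u(x)^2 dx + ∫_0^L u'(x)^2 dx.
Compute u'(x) = 8*x**3 - 9*x**2 - 1.
Then u(x)^2 = 4*x**8 - 12*x**7 + 9*x**6 - 4*x**5 + 18*x**4 - 18*x**3 + x**2 - 6*x + 9 and u'(x)^2 = 64*x**6 - 144*x**5 + 81*x**4 - 16*x**3 + 18*x**2 + 1.
Integrate each monomial from 0 to 1 using ∫_0^1 c·x^n dx = c·1^(n+1)/(n+1):
  ∫_0^1 u(x)^2 dx = ∫_0^1 (4*x^8 - 12*x^7 + 9*x^6 - 4*x^5 + 18*x^4 - 18*x^3 + x^2 - 6*x + 9) dx. Term by term:
    ∫_0^1 4*x^8 dx = 4/9;  ∫_0^1 -12*x^7 dx = -3/2;  ∫_0^1 9*x^6 dx = 9/7;
    ∫_0^1 -4*x^5 dx = -2/3;  ∫_0^1 18*x^4 dx = 18/5;  ∫_0^1 -18*x^3 dx = -9/2;
    ∫_0^1 x^2 dx = 1/3;  ∫_0^1 -6*x dx = -3;  ∫_0^1 9 dx = 9.
  Sum: 4/9 − 3/2 + 9/7 − 2/3 + 18/5 − 9/2 + 1/3 − 3 + 9 = 1574/315.
  ∫_0^1 u'(x)^2 dx = ∫_0^1 (64*x^6 - 144*x^5 + 81*x^4 - 16*x^3 + 18*x^2 + 1) dx. Term by term:
    ∫_0^1 64*x^6 dx = 64/7;  ∫_0^1 -144*x^5 dx = -24;  ∫_0^1 81*x^4 dx = 81/5;
    ∫_0^1 -16*x^3 dx = -4;  ∫_0^1 18*x^2 dx = 6;  ∫_0^1 1 dx = 1.
  Sum: 64/7 − 24 + 81/5 − 4 + 6 + 1 = 152/35.
Adding: ||u||_{H^1}^2 = 1574/315 + 152/35 = 2942/315.


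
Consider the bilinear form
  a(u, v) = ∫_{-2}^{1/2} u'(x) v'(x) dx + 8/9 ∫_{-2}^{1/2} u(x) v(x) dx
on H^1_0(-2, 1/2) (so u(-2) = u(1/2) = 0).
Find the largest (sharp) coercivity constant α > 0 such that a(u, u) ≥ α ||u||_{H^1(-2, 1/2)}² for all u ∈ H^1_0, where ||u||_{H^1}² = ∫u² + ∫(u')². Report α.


α = 4*(50 + 9*π^2)/(9*(25 + 4*π^2))

Coercivity of a(·,·) on H^1_0(-2, 1/2) means a(u, u) ≥ α ||u||_{H^1}² for every u ∈ H^1_0.
The interval has length L = 5/2, and Poincaré/coercivity depend only on L. Here a(u, u) = ∫(u')² + (8/9)·∫u².
Here 0 < c = 8/9 < 1. The condition a(u,u) ≥ α||u||_{H^1}² reads (1−α)∫(u')² ≥ (α−c)∫u². Any admissible α is ≤ 1 (rapidly oscillating u have ∫u²/∫(u')² → 0), and α = 1 would force 0 ≥ (1−c)∫u², impossible since c < 1; so 1−α > 0. By the sharp Poincaré inequality on H^1_0 of an interval of length L, ∫(u')² ≥ (π/L)²∫u² with equality for the first sine mode sin(π(x−x₀)/L) (x₀ the left endpoint), so the inequality holds for all u iff (1−α)(π/L)² ≥ α − c, i.e. α ≤ ((π/L)² + c)/((π/L)² + 1) = (1 + c(L/π)²)/(1 + (L/π)²). With (π/L)² = 4*π^2/25 and c = 8/9, the largest admissible constant is α = ((π/L)² + c)/((π/L)² + 1).
Simplifying, α = 4*(50 + 9*π^2)/(9*(25 + 4*π^2)).


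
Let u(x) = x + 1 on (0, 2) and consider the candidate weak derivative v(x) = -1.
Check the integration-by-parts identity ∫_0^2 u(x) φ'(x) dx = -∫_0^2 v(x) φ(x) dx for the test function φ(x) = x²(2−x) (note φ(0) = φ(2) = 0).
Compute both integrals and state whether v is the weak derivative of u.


LHS = -4/3, RHS = 4/3. No, v is not the weak derivative of u.

u(x) = x + 1, classical derivative u'(x) = 1.
φ(x) = x²(2−x), so φ'(x) = x*(4 - 3*x).
Note φ(0) = φ(2) = 0, so the boundary term u·φ vanishes.
LHS = ∫_0^2 u(x) φ'(x) dx = ∫_0^2 (-3*x^3 + x^2 + 4*x) dx. Term by term:
  ∫_0^2 -3*x^3 dx = -12;  ∫_0^2 x^2 dx = 8/3;  ∫_0^2 4*x dx = 8.
Sum: -12 + 8/3 + 8 = -4/3.
So LHS = -4/3.
∫_0^2 v(x) φ(x) dx = ∫_0^2 (x^3 - 2*x^2) dx. Term by term:
  ∫_0^2 x^3 dx = 4;  ∫_0^2 -2*x^2 dx = -16/3.
Sum: 4 − 16/3 = -4/3.
So RHS = -∫_0^2 v(x) φ(x) dx = 4/3.
LHS − RHS = -8/3 ≠ 0, so the identity fails.
(For a valid weak derivative the identity must hold for EVERY test function, in particular this one. The failure shows v is NOT the weak derivative of u.)
Correct weak derivative would be u'(x) = 1.


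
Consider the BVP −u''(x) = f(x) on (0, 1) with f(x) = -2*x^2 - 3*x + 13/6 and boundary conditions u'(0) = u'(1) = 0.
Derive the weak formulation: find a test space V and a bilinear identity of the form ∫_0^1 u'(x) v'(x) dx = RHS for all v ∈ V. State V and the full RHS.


V = H^1(0, 1) (no boundary constraint on v; u is determined up to an additive constant); weak form: ∫_0^1 u'v' dx = ∫_0^1 (-2*x^2 - 3*x + 13/6) v dx for all v ∈ V.

Multiply both sides by a test function v and integrate from 0 to 1:
  ∫_0^1 −u''(x) v(x) dx = ∫_0^1 f(x) v(x) dx.
Integrate the LHS by parts once:
  ∫_0^1 −u'' v dx = −[u'(x) v(x)]_0^1 + ∫_0^1 u'(x) v'(x) dx.
Thus ∫_0^1 u'(x) v'(x) dx = ∫_0^1 f(x) v(x) dx + [u'(x) v(x)]_0^1.
Choose V so that boundary terms are either known or forced to vanish.
u has homogeneous Neumann: u'(0) = u'(1) = 0. So [u' v]_0^1 = 0·v(1) − 0·v(0) = 0 for any v; take V = H^1(0, 1).
Weak formulation: find u (satisfying any essential BC) such that ∫_0^1 u'(x) v'(x) dx = ∫_0^1 f v dx for all v ∈ V (homogeneous Neumann, so boundary terms vanish).
Substituting f(x) = -2*x^2 - 3*x + 13/6, the right-hand side is ∫_0^1 (-2*x^2 - 3*x + 13/6) v dx.
Compatibility check (pure Neumann): taking v ≡ 1 ∈ V gives 0 = ∫_0^1 f dx + (0) − (0), i.e. ∫_0^1 f dx must equal u'(0) − u'(1) = 0. Indeed ∫_0^1 (-2*x^2 - 3*x + 13/6) dx = 0, so the data are compatible. The solution is then unique only up to an additive constant (fix it e.g. by requiring ∫_0^1 u dx = 0).


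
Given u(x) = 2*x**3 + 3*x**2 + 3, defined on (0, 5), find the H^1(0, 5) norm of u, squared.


||u||_{H^1}^2 = 836065/7

The H^1 norm (squared) on an interval (0, L) is
  ||u||_{H^1}^2 = ∫_0^L u(x)^2 dx + ∫_0^L u'(x)^2 dx.
Compute u'(x) = 6*x**2 + 6*x.
Then u(x)^2 = 4*x**6 + 12*x**5 + 9*x**4 + 12*x**3 + 18*x**2 + 9 and u'(x)^2 = 36*x**4 + 72*x**3 + 36*x**2.
Integrate each monomial from 0 to 5 using ∫_0^5 c·x^n dx = c·5^(n+1)/(n+1):
  ∫_0^5 u(x)^2 dx = ∫_0^5 (4*x^6 + 12*x^5 + 9*x^4 + 12*x^3 + 18*x^2 + 9) dx. Term by term:
    ∫_0^5 4*x^6 dx = 312500/7;  ∫_0^5 12*x^5 dx = 31250;  ∫_0^5 9*x^4 dx = 5625;
    ∫_0^5 12*x^3 dx = 1875;  ∫_0^5 18*x^2 dx = 750;  ∫_0^5 9 dx = 45.
  Sum: 312500/7 + 31250 + 5625 + 1875 + 750 + 45 = 589315/7.
  ∫_0^5 u'(x)^2 dx = ∫_0^5 (36*x^4 + 72*x^3 + 36*x^2) dx. Term by term:
    ∫_0^5 36*x^4 dx = 22500;  ∫_0^5 72*x^3 dx = 11250;  ∫_0^5 36*x^2 dx = 1500.
  Sum: 22500 + 11250 + 1500 = 35250.
Adding: ||u||_{H^1}^2 = 589315/7 + 35250 = 836065/7.


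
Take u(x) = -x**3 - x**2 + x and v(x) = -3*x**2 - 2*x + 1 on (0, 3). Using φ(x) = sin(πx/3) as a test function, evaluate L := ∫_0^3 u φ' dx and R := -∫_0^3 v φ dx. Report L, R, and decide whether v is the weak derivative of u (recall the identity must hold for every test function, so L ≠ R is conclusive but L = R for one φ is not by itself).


LHS = -324/π^3 + 93/π, RHS = -324/π^3 + 93/π. Yes, v = u' weakly.

u(x) = -x**3 - x**2 + x, classical derivative u'(x) = -3*x**2 - 2*x + 1.
φ(x) = sin(πx/3), so φ'(x) = π*cos(π*x/3)/3.
Note φ(0) = φ(3) = 0, so the boundary term u·φ vanishes.
LHS = ∫_0^3 u(x) φ'(x) dx = ∫_0^3 (-π*x^3*cos(π*x/3)/3 - π*x^2*cos(π*x/3)/3 + π*x*cos(π*x/3)/3) dx. Term by term:
  ∫_0^3 -π*x^2*cos(π*x/3)/3 dx = 18/π;  ∫_0^3 -π*x^3*cos(π*x/3)/3 dx = -324/π^3 + 81/π;  ∫_0^3 π*x*cos(π*x/3)/3 dx = -6/π.
Sum: 18/π + -324/π^3 + 81/π − 6/π = -324/π^3 + 93/π.
So LHS = -324/π^3 + 93/π.
∫_0^3 v(x) φ(x) dx = ∫_0^3 (-3*x^2*sin(π*x/3) - 2*x*sin(π*x/3) + sin(π*x/3)) dx. Term by term:
  ∫_0^3 -3*x^2*sin(π*x/3) dx = -81/π + 324/π^3;  ∫_0^3 -2*x*sin(π*x/3) dx = -18/π;  ∫_0^3 sin(π*x/3) dx = 6/π.
Sum: -81/π + 324/π^3 − 18/π + 6/π = -93/π + 324/π^3.
So RHS = -∫_0^3 v(x) φ(x) dx = -324/π^3 + 93/π.
LHS = RHS, so the identity holds for this test φ.
Moreover u is smooth here and v(x) = u'(x) = -3*x**2 - 2*x + 1 pointwise, so the identity holds for every test function. Hence v is the weak derivative of u.


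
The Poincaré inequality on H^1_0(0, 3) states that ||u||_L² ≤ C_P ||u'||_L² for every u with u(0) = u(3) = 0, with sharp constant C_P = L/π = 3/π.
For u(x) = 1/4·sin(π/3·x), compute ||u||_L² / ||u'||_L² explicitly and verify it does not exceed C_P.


||u||_L² / ||u'||_L² = 3/π = C_P.

u(x) = 1/4·sin(π/3·x), so u'(x) = π*cos(π*x/3)/12.
Writing u(x) = A·sin(kπx/L) with A = 1/4 and k = 1, use ∫_0^L sin²(kπx/L) dx = L/2 and ∫_0^L cos²(kπx/L) dx = L/2.
u² = 1/16·sin²(π/3·x) and (u')² = π^2/144·cos²(π/3·x), and each of sin², cos² integrates to L/2 = 3/2 over (0, 3).
∫_0^3 u² dx = 3/32, so ||u||_L² = sqrt(6)/8.
∫_0^3 (u')² dx = π^2/96, so ||u'||_L² = sqrt(6)*π/24.
Ratio ||u||_L² / ||u'||_L² = 3/π.
Sharp Poincaré constant on H^1_0(0, 3) is C_P = L/π = 3/π, achieved by sin(π/3·x).
This is the k = 1 eigenfunction (up to amplitude), so the ratio equals the sharp Poincaré constant exactly.


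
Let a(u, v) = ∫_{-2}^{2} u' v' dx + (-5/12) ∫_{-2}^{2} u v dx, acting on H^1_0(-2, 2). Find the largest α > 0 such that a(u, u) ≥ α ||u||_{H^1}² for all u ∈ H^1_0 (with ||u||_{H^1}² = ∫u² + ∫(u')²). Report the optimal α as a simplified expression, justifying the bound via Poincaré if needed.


α = (-20/3 + π^2)/(π^2 + 16)

Coercivity of a(·,·) on H^1_0(-2, 2) means a(u, u) ≥ α ||u||_{H^1}² for every u ∈ H^1_0.
The interval has length L = 4, and Poincaré/coercivity depend only on L. Here a(u, u) = ∫(u')² + (-5/12)·∫u².
Here c = -5/12 < 0 with |c| < (π/L)² = π^2/16, so coercivity still holds. The condition a(u,u) ≥ α||u||_{H^1}² reads (1−α)∫(u')² ≥ (α−c)∫u². Any admissible α is ≤ 1 (rapidly oscillating u have ∫u²/∫(u')² → 0), and α = 1 would force 0 ≥ (1−c)∫u², impossible since c < 1; so 1−α > 0. By the sharp Poincaré inequality on H^1_0 of an interval of length L, ∫(u')² ≥ (π/L)²∫u² with equality for the first sine mode sin(π(x−x₀)/L) (x₀ the left endpoint), so the inequality holds for all u iff (1−α)(π/L)² ≥ α − c, i.e. α ≤ ((π/L)² + c)/((π/L)² + 1) = (1 + c(L/π)²)/(1 + (L/π)²). (Direct route, valid since c ≤ 0: Poincaré gives c∫u² ≥ c(L/π)²∫(u')², so a(u,u) ≥ (1 + c(L/π)²)∫(u')², while ||u||_{H^1}² ≤ (1 + (L/π)²)∫(u')²; dividing yields the same α.) With (π/L)² = π^2/16 and c = -5/12, the largest admissible constant is α = ((π/L)² + c)/((π/L)² + 1).
Simplifying, α = (-20/3 + π^2)/(π^2 + 16).


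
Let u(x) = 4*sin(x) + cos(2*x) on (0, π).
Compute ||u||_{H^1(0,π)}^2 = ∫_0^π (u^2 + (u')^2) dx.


||u||_{H^1(0,π)}^2 = -80/3 + 37*π/2

u'(x) = -2*sin(2*x) + 4*cos(x).
Expand u² and (u')² and integrate term by term on (0, π), using: for integers n ≥ 1, ∫_0^π sin²(nx) dx = ∫_0^π cos²(nx) dx = π/2; for n ≠ n', ∫_0^π sin(nx)sin(n'x) dx = ∫_0^π cos(nx)cos(n'x) dx = 0; and by product-to-sum, ∫_0^π sin(nx)cos(n'x) dx = ½∫_0^π [sin((n+n')x) + sin((n−n')x)] dx, which is 0 when n+n' is even and 2n/(n²−n'²) when n+n' is odd (it need not vanish on (0, π)).
  u² squared terms: (4)²·∫sin(x)² dx = 16·π/2 = 8*π;  (1)²·∫cos(2x)² dx = 1·π/2 = π/2.
  u² cross terms: 2·(4)·(1)·∫sin(x)·cos(2x) dx = 8·(-2/3) = -16/3.
  So ∫_0^π u² dx = 8*π + π/2 − 16/3 = -16/3 + 17*π/2.
  (u')² squared terms: (-2)²·∫sin(2x)² dx = 4·π/2 = 2*π;  (4)²·∫cos(x)² dx = 16·π/2 = 8*π.
  (u')² cross terms: 2·(-2)·(4)·∫sin(2x)·cos(x) dx = -16·(4/3) = -64/3.
  So ∫_0^π (u')² dx = 2*π + 8*π − 64/3 = -64/3 + 10*π.
||u||_{H^1}^2 = (-16/3 + 17*π/2) + (-64/3 + 10*π) = -80/3 + 37*π/2.


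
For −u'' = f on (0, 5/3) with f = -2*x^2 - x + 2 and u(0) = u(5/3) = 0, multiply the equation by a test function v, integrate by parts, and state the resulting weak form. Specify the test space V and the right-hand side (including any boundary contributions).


V = H^1_0(0, 5/3) (so v(0) = v(5/3) = 0); weak form: ∫_0^5/3 u'v' dx = ∫_0^5/3 (-2*x^2 - x + 2) v dx for all v ∈ V.

Multiply both sides by a test function v and integrate from 0 to 5/3:
  ∫_0^5/3 −u''(x) v(x) dx = ∫_0^5/3 f(x) v(x) dx.
Integrate the LHS by parts once:
  ∫_0^5/3 −u'' v dx = −[u'(x) v(x)]_0^5/3 + ∫_0^5/3 u'(x) v'(x) dx.
Thus ∫_0^5/3 u'(x) v'(x) dx = ∫_0^5/3 f(x) v(x) dx + [u'(x) v(x)]_0^5/3.
Choose V so that boundary terms are either known or forced to vanish.
u is Dirichlet: u(0) = u(5/3) = 0. Let V = H^1_0(0, 5/3); then v(0) = v(5/3) = 0, and [u' v]_0^5/3 = 0.
Weak formulation: find u (satisfying any essential BC) such that ∫_0^5/3 u'(x) v'(x) dx = ∫_0^5/3 f v dx for all v ∈ V.
Substituting f(x) = -2*x^2 - x + 2, the right-hand side is ∫_0^5/3 (-2*x^2 - x + 2) v dx.


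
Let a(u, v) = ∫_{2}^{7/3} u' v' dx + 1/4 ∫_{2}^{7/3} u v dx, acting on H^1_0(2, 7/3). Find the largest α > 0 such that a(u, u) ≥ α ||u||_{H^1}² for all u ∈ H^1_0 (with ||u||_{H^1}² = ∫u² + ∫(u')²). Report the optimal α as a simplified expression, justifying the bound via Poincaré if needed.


α = (1 + 36*π^2)/(4*(1 + 9*π^2))

Coercivity of a(·,·) on H^1_0(2, 7/3) means a(u, u) ≥ α ||u||_{H^1}² for every u ∈ H^1_0.
The interval has length L = 1/3, and Poincaré/coercivity depend only on L. Here a(u, u) = ∫(u')² + (1/4)·∫u².
Here 0 < c = 1/4 < 1. The condition a(u,u) ≥ α||u||_{H^1}² reads (1−α)∫(u')² ≥ (α−c)∫u². Any admissible α is ≤ 1 (rapidly oscillating u have ∫u²/∫(u')² → 0), and α = 1 would force 0 ≥ (1−c)∫u², impossible since c < 1; so 1−α > 0. By the sharp Poincaré inequality on H^1_0 of an interval of length L, ∫(u')² ≥ (π/L)²∫u² with equality for the first sine mode sin(π(x−x₀)/L) (x₀ the left endpoint), so the inequality holds for all u iff (1−α)(π/L)² ≥ α − c, i.e. α ≤ ((π/L)² + c)/((π/L)² + 1) = (1 + c(L/π)²)/(1 + (L/π)²). With (π/L)² = 9*π^2 and c = 1/4, the largest admissible constant is α = ((π/L)² + c)/((π/L)² + 1).
Simplifying, α = (1 + 36*π^2)/(4*(1 + 9*π^2)).


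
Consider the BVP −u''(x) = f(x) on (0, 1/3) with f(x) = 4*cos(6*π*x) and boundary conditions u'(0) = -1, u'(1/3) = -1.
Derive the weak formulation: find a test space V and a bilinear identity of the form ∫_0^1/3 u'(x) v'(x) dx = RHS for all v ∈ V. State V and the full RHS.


V = H^1(0, 1/3) (v unrestricted at boundary; u is determined up to an additive constant); weak form: ∫_0^1/3 u'v' dx = ∫_0^1/3 (4*cos(6*π*x)) v dx − v(1/3) + v(0) for all v ∈ V.

Multiply both sides by a test function v and integrate from 0 to 1/3:
  ∫_0^1/3 −u''(x) v(x) dx = ∫_0^1/3 f(x) v(x) dx.
Integrate the LHS by parts once:
  ∫_0^1/3 −u'' v dx = −[u'(x) v(x)]_0^1/3 + ∫_0^1/3 u'(x) v'(x) dx.
Thus ∫_0^1/3 u'(x) v'(x) dx = ∫_0^1/3 f(x) v(x) dx + [u'(x) v(x)]_0^1/3.
Choose V so that boundary terms are either known or forced to vanish.
u has inhomogeneous Neumann u'(0) = -1, u'(1/3) = -1. [u' v]_0^1/3 = (-1)·v(1/3) − (-1)·v(0) = − v(1/3) + v(0). Take V = H^1(0, 1/3); boundary term becomes part of RHS.
Weak formulation: find u (satisfying any essential BC) such that ∫_0^1/3 u'(x) v'(x) dx = ∫_0^1/3 f v dx − v(1/3) + v(0) for all v ∈ V (Neumann data are natural BCs: they enter the RHS as boundary terms).
Substituting f(x) = 4*cos(6*π*x), the right-hand side is ∫_0^1/3 (4*cos(6*π*x)) v dx − v(1/3) + v(0).
Compatibility check (pure Neumann): taking v ≡ 1 ∈ V gives 0 = ∫_0^1/3 f dx + (-1) − (-1), i.e. ∫_0^1/3 f dx must equal u'(0) − u'(1/3) = 0. Indeed ∫_0^1/3 (4*cos(6*π*x)) dx = 0, so the data are compatible. The solution is then unique only up to an additive constant (fix it e.g. by requiring ∫_0^1/3 u dx = 0).


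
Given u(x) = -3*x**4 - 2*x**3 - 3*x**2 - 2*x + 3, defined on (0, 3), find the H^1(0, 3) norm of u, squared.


||u||_{H^1}^2 = 7940523/70

The H^1 norm (squared) on an interval (0, L) is
  ||u||_{H^1}^2 = ∫_0^L u(x)^2 dx + ∫_0^L u'(x)^2 dx.
Compute u'(x) = -12*x**3 - 6*x**2 - 6*x - 2.
Then u(x)^2 = 9*x**8 + 12*x**7 + 22*x**6 + 24*x**5 - x**4 - 14*x**2 - 12*x + 9 and u'(x)^2 = 144*x**6 + 144*x**5 + 180*x**4 + 120*x**3 + 60*x**2 + 24*x + 4.
Integrate each monomial from 0 to 3 using ∫_0^3 c·x^n dx = c·3^(n+1)/(n+1):
  ∫_0^3 u(x)^2 dx = ∫_0^3 (9*x^8 + 12*x^7 + 22*x^6 + 24*x^5 - x^4 - 14*x^2 - 12*x + 9) dx. Term by term:
    ∫_0^3 9*x^8 dx = 19683;  ∫_0^3 12*x^7 dx = 19683/2;  ∫_0^3 22*x^6 dx = 48114/7;
    ∫_0^3 24*x^5 dx = 2916;  ∫_0^3 -x^4 dx = -243/5;  ∫_0^3 -14*x^2 dx = -126;
    ∫_0^3 -12*x dx = -54;  ∫_0^3 9 dx = 27.
  Sum: 19683 + 19683/2 + 48114/7 + 2916 − 243/5 − 126 − 54 + 27 = 2737863/70.
  ∫_0^3 u'(x)^2 dx = ∫_0^3 (144*x^6 + 144*x^5 + 180*x^4 + 120*x^3 + 60*x^2 + 24*x + 4) dx. Term by term:
    ∫_0^3 144*x^6 dx = 314928/7;  ∫_0^3 144*x^5 dx = 17496;  ∫_0^3 180*x^4 dx = 8748;
    ∫_0^3 120*x^3 dx = 2430;  ∫_0^3 60*x^2 dx = 540;  ∫_0^3 24*x dx = 108;
    ∫_0^3 4 dx = 12.
  Sum: 314928/7 + 17496 + 8748 + 2430 + 540 + 108 + 12 = 520266/7.
Adding: ||u||_{H^1}^2 = 2737863/70 + 520266/7 = 7940523/70.


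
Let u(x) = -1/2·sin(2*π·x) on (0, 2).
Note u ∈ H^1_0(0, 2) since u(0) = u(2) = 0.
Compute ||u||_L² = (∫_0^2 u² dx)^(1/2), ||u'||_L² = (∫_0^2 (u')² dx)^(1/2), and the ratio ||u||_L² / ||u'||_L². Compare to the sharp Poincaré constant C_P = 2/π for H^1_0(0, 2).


||u||_L² / ||u'||_L² = 1/(2*π) < C_P = 2/π.

u(x) = -1/2·sin(2*π·x), so u'(x) = -π*cos(2*π*x).
Writing u(x) = A·sin(kπx/L) with A = -1/2 and k = 4, use ∫_0^L sin²(kπx/L) dx = L/2 and ∫_0^L cos²(kπx/L) dx = L/2.
u² = 1/4·sin²(2*π·x) and (u')² = π^2·cos²(2*π·x), and each of sin², cos² integrates to L/2 = 1 over (0, 2).
∫_0^2 u² dx = 1/4, so ||u||_L² = 1/2.
∫_0^2 (u')² dx = π^2, so ||u'||_L² = π.
Ratio ||u||_L² / ||u'||_L² = 1/(2*π).
Sharp Poincaré constant on H^1_0(0, 2) is C_P = L/π = 2/π, achieved by sin(π/2·x).
This is the k = 4 harmonic; the ratio L/(kπ) is strictly less than C_P = L/π, consistent with the sharp inequality ||u||_L² ≤ C_P ||u'||_L².


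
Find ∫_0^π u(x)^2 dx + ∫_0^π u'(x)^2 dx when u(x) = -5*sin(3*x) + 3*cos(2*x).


||u||_{H^1(0,π)}^2 = -180 + 295*π/2

u'(x) = -6*sin(2*x) - 15*cos(3*x).
Expand u² and (u')² and integrate term by term on (0, π), using: for integers n ≥ 1, ∫_0^π sin²(nx) dx = ∫_0^π cos²(nx) dx = π/2; for n ≠ n', ∫_0^π sin(nx)sin(n'x) dx = ∫_0^π cos(nx)cos(n'x) dx = 0; and by product-to-sum, ∫_0^π sin(nx)cos(n'x) dx = ½∫_0^π [sin((n+n')x) + sin((n−n')x)] dx, which is 0 when n+n' is even and 2n/(n²−n'²) when n+n' is odd (it need not vanish on (0, π)).
  u² squared terms: (-5)²·∫sin(3x)² dx = 25·π/2 = 25*π/2;  (3)²·∫cos(2x)² dx = 9·π/2 = 9*π/2.
  u² cross terms: 2·(-5)·(3)·∫sin(3x)·cos(2x) dx = -30·(6/5) = -36.
  So ∫_0^π u² dx = 25*π/2 + 9*π/2 − 36 = -36 + 17*π.
  (u')² squared terms: (-15)²·∫cos(3x)² dx = 225·π/2 = 225*π/2;  (-6)²·∫sin(2x)² dx = 36·π/2 = 18*π.
  (u')² cross terms: 2·(-15)·(-6)·∫cos(3x)·sin(2x) dx = 180·(-4/5) = -144.
  So ∫_0^π (u')² dx = 225*π/2 + 18*π − 144 = -144 + 261*π/2.
||u||_{H^1}^2 = (-36 + 17*π) + (-144 + 261*π/2) = -180 + 295*π/2.


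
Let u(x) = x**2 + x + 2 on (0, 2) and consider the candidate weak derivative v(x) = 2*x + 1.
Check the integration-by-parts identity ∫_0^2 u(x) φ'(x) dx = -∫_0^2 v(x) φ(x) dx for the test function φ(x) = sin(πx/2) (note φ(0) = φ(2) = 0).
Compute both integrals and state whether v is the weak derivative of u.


LHS = -12/π, RHS = -12/π. Yes, v = u' weakly.

u(x) = x**2 + x + 2, classical derivative u'(x) = 2*x + 1.
φ(x) = sin(πx/2), so φ'(x) = π*cos(π*x/2)/2.
Note φ(0) = φ(2) = 0, so the boundary term u·φ vanishes.
LHS = ∫_0^2 u(x) φ'(x) dx = ∫_0^2 (π*x^2*cos(π*x/2)/2 + π*x*cos(π*x/2)/2 + π*cos(π*x/2)) dx. Term by term:
  ∫_0^2 π*cos(π*x/2) dx = 0;  ∫_0^2 π*x*cos(π*x/2)/2 dx = -4/π;  ∫_0^2 π*x^2*cos(π*x/2)/2 dx = -8/π.
Sum: 0 − 4/π − 8/π = -12/π.
So LHS = -12/π.
∫_0^2 v(x) φ(x) dx = ∫_0^2 (2*x*sin(π*x/2) + sin(π*x/2)) dx. Term by term:
  ∫_0^2 2*x*sin(π*x/2) dx = 8/π;  ∫_0^2 sin(π*x/2) dx = 4/π.
Sum: 8/π + 4/π = 12/π.
So RHS = -∫_0^2 v(x) φ(x) dx = -12/π.
LHS = RHS, so the identity holds for this test φ.
Moreover u is smooth here and v(x) = u'(x) = 2*x + 1 pointwise, so the identity holds for every test function. Hence v is the weak derivative of u.


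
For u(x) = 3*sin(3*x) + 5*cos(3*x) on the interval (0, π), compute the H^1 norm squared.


||u||_{H^1(0,π)}^2 = 170*π

u'(x) = -15*sin(3*x) + 9*cos(3*x).
Expand u² and (u')² and integrate term by term on (0, π), using: for integers n ≥ 1, ∫_0^π sin²(nx) dx = ∫_0^π cos²(nx) dx = π/2; for n ≠ n', ∫_0^π sin(nx)sin(n'x) dx = ∫_0^π cos(nx)cos(n'x) dx = 0; and by product-to-sum, ∫_0^π sin(nx)cos(n'x) dx = ½∫_0^π [sin((n+n')x) + sin((n−n')x)] dx, which is 0 when n+n' is even and 2n/(n²−n'²) when n+n' is odd (it need not vanish on (0, π)).
  u² squared terms: (3)²·∫sin(3x)² dx = 9·π/2 = 9*π/2;  (5)²·∫cos(3x)² dx = 25·π/2 = 25*π/2.
  u² cross terms: 2·(3)·(5)·∫sin(3x)·cos(3x) dx = 30·(0) = 0.
  So ∫_0^π u² dx = 9*π/2 + 25*π/2 + 0 = 17*π.
  (u')² squared terms: (-15)²·∫sin(3x)² dx = 225·π/2 = 225*π/2;  (9)²·∫cos(3x)² dx = 81·π/2 = 81*π/2.
  (u')² cross terms: 2·(-15)·(9)·∫sin(3x)·cos(3x) dx = -270·(0) = 0.
  So ∫_0^π (u')² dx = 225*π/2 + 81*π/2 + 0 = 153*π.
||u||_{H^1}^2 = (17*π) + (153*π) = 170*π.


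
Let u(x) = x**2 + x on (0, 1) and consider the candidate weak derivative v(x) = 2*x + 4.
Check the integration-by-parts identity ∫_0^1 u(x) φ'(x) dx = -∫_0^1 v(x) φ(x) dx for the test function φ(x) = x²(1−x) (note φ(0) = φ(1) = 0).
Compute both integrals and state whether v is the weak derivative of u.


LHS = -11/60, RHS = -13/30. No, v is not the weak derivative of u.

u(x) = x**2 + x, classical derivative u'(x) = 2*x + 1.
φ(x) = x²(1−x), so φ'(x) = x*(2 - 3*x).
Note φ(0) = φ(1) = 0, so the boundary term u·φ vanishes.
LHS = ∫_0^1 u(x) φ'(x) dx = ∫_0^1 (-3*x^4 - x^3 + 2*x^2) dx. Term by term:
  ∫_0^1 -3*x^4 dx = -3/5;  ∫_0^1 -x^3 dx = -1/4;  ∫_0^1 2*x^2 dx = 2/3.
Sum: -3/5 − 1/4 + 2/3 = -11/60.
So LHS = -11/60.
∫_0^1 v(x) φ(x) dx = ∫_0^1 (-2*x^4 - 2*x^3 + 4*x^2) dx. Term by term:
  ∫_0^1 -2*x^4 dx = -2/5;  ∫_0^1 -2*x^3 dx = -1/2;  ∫_0^1 4*x^2 dx = 4/3.
Sum: -2/5 − 1/2 + 4/3 = 13/30.
So RHS = -∫_0^1 v(x) φ(x) dx = -13/30.
LHS − RHS = 1/4 ≠ 0, so the identity fails.
(For a valid weak derivative the identity must hold for EVERY test function, in particular this one. The failure shows v is NOT the weak derivative of u.)
Correct weak derivative would be u'(x) = 2*x + 1.
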